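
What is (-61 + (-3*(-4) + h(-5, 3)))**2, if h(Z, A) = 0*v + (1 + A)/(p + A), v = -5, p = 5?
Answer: 9409/4 ≈ 2352.3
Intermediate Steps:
h(Z, A) = (1 + A)/(5 + A) (h(Z, A) = 0*(-5) + (1 + A)/(5 + A) = 0 + (1 + A)/(5 + A) = (1 + A)/(5 + A))
(-61 + (-3*(-4) + h(-5, 3)))**2 = (-61 + (-3*(-4) + (1 + 3)/(5 + 3)))**2 = (-61 + (12 + 4/8))**2 = (-61 + (12 + (1/8)*4))**2 = (-61 + (12 + 1/2))**2 = (-61 + 25/2)**2 = (-97/2)**2 = 9409/4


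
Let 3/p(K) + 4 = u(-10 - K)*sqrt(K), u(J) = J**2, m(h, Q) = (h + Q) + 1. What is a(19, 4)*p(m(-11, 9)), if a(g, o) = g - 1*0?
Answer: -228/6577 - 4617*I/6577 ≈ -0.034666 - 0.70199*I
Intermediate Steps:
m(h, Q) = 1 + Q + h (m(h, Q) = (Q + h) + 1 = 1 + Q + h)
a(g, o) = g (a(g, o) = g + 0 = g)
p(K) = 3/(-4 + sqrt(K)*(-10 - K)**2) (p(K) = 3/(-4 + (-10 - K)**2*sqrt(K)) = 3/(-4 + sqrt(K)*(-10 - K)**2))
a(19, 4)*p(m(-11, 9)) = 19*(3/(-4 + sqrt(1 + 9 - 11)*(10 + (1 + 9 - 11))**2)) = 19*(3/(-4 + sqrt(-1)*(10 - 1)**2)) = 19*(3/(-4 + I*9**2)) = 19*(3/(-4 + I*81)) = 19*(3/(-4 + 81*I)) = 19*(3*((-4 - 81*I)/6577)) = 19*(3*(-4 - 81*I)/6577) = 57*(-4 - 81*I)/6577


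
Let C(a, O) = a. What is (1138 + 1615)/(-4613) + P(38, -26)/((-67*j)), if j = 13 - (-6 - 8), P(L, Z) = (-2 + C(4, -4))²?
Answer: -4998629/8344917 ≈ -0.59900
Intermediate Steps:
P(L, Z) = 4 (P(L, Z) = (-2 + 4)² = 2² = 4)
j = 27 (j = 13 - 1*(-14) = 13 + 14 = 27)
(1138 + 1615)/(-4613) + P(38, -26)/((-67*j)) = (1138 + 1615)/(-4613) + 4/((-67*27)) = 2753*(-1/4613) + 4/(-1809) = -2753/4613 + 4*(-1/1809) = -2753/4613 - 4/1809 = -4998629/8344917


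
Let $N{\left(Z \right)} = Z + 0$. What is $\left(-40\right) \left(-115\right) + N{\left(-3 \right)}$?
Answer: $4597$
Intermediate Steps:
$N{\left(Z \right)} = Z$
$\left(-40\right) \left(-115\right) + N{\left(-3 \right)} = \left(-40\right) \left(-115\right) - 3 = 4600 - 3 = 4597$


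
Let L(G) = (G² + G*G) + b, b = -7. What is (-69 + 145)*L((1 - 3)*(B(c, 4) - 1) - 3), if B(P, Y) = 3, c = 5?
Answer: 6916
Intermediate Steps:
L(G) = -7 + 2*G² (L(G) = (G² + G*G) - 7 = (G² + G²) - 7 = 2*G² - 7 = -7 + 2*G²)
(-69 + 145)*L((1 - 3)*(B(c, 4) - 1) - 3) = (-69 + 145)*(-7 + 2*((1 - 3)*(3 - 1) - 3)²) = 76*(-7 + 2*(-2*2 - 3)²) = 76*(-7 + 2*(-4 - 3)²) = 76*(-7 + 2*(-7)²) = 76*(-7 + 2*49) = 76*(-7 + 98) = 76*91 = 6916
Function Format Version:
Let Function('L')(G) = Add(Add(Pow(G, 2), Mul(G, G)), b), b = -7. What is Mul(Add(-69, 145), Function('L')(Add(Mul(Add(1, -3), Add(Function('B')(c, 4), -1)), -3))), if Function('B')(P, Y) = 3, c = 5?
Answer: 6916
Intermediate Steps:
Function('L')(G) = Add(-7, Mul(2, Pow(G, 2))) (Function('L')(G) = Add(Add(Pow(G, 2), Mul(G, G)), -7) = Add(Add(Pow(G, 2), Pow(G, 2)), -7) = Add(Mul(2, Pow(G, 2)), -7) = Add(-7, Mul(2, Pow(G, 2))))
Mul(Add(-69, 145), Function('L')(Add(Mul(Add(1, -3), Add(Function('B')(c, 4), -1)), -3))) = Mul(Add(-69, 145), Add(-7, Mul(2, Pow(Add(Mul(Add(1, -3), Add(3, -1)), -3), 2)))) = Mul(76, Add(-7, Mul(2, Pow(Add(Mul(-2, 2), -3), 2)))) = Mul(76, Add(-7, Mul(2, Pow(Add(-4, -3), 2)))) = Mul(76, Add(-7, Mul(2, Pow(-7, 2)))) = Mul(76, Add(-7, Mul(2, 49))) = Mul(76, Add(-7, 98)) = Mul(76, 91) = 6916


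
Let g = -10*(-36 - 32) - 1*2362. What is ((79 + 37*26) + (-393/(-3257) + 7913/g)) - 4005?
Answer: -16262715751/5478274 ≈ -2968.6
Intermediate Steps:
g = -1682 (g = -10*(-68) - 2362 = 680 - 2362 = -1682)
((79 + 37*26) + (-393/(-3257) + 7913/g)) - 4005 = ((79 + 37*26) + (-393/(-3257) + 7913/(-1682))) - 4005 = ((79 + 962) + (-393*(-1/3257) + 7913*(-1/1682))) - 4005 = (1041 + (393/3257 - 7913/1682)) - 4005 = (1041 - 25111615/5478274) - 4005 = 5677771619/5478274 - 4005 = -16262715751/5478274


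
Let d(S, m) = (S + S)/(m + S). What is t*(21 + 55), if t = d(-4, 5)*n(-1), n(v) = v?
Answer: 608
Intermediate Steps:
d(S, m) = 2*S/(S + m) (d(S, m) = (2*S)/(S + m) = 2*S/(S + m))
t = 8 (t = (2*(-4)/(-4 + 5))*(-1) = (2*(-4)/1)*(-1) = (2*(-4)*1)*(-1) = -8*(-1) = 8)
t*(21 + 55) = 8*(21 + 55) = 8*76 = 608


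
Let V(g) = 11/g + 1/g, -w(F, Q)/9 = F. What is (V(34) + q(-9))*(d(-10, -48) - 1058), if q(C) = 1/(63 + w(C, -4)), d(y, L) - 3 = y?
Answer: -312755/816 ≈ -383.28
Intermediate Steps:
w(F, Q) = -9*F
d(y, L) = 3 + y
V(g) = 12/g (V(g) = 11/g + 1/g = 12/g)
q(C) = 1/(63 - 9*C)
(V(34) + q(-9))*(d(-10, -48) - 1058) = (12/34 - 1/(-63 + 9*(-9)))*((3 - 10) - 1058) = (12*(1/34) - 1/(-63 - 81))*(-7 - 1058) = (6/17 - 1/(-144))*(-1065) = (6/17 - 1*(-1/144))*(-1065) = (6/17 + 1/144)*(-1065) = (881/2448)*(-1065) = -312755/816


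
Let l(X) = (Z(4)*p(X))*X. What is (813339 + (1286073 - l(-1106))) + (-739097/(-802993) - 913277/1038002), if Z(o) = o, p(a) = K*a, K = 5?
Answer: -18641670710526479555/833508339986 ≈ -2.2365e+7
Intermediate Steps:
p(a) = 5*a
l(X) = 20*X² (l(X) = (4*(5*X))*X = (20*X)*X = 20*X²)
(813339 + (1286073 - l(-1106))) + (-739097/(-802993) - 913277/1038002) = (813339 + (1286073 - 20*(-1106)²)) + (-739097/(-802993) - 913277/1038002) = (813339 + (1286073 - 20*1223236)) + (-739097*(-1/802993) - 913277*1/1038002) = (813339 + (1286073 - 1*24464720)) + (739097/802993 - 913277/1038002) = (813339 + (1286073 - 24464720)) + 33829126133/833508339986 = (813339 - 23178647) + 33829126133/833508339986 = -22365308 + 33829126133/833508339986 = -18641670710526479555/833508339986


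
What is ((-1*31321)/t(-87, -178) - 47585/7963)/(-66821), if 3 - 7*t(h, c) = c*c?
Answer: -238323476/16857321432263 ≈ -1.4138e-5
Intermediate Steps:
t(h, c) = 3/7 - c²/7 (t(h, c) = 3/7 - c*c/7 = 3/7 - c²/7)
((-1*31321)/t(-87, -178) - 47585/7963)/(-66821) = ((-1*31321)/(3/7 - ⅐*(-178)²) - 47585/7963)/(-66821) = (-31321/(3/7 - ⅐*31684) - 47585*1/7963)*(-1/66821) = (-31321/(3/7 - 31684/7) - 47585/7963)*(-1/66821) = (-31321/(-31681/7) - 47585/7963)*(-1/66821) = (-31321*(-7/31681) - 47585/7963)*(-1/66821) = (219247/31681 - 47585/7963)*(-1/66821) = (238323476/252275803)*(-1/66821) = -238323476/16857321432263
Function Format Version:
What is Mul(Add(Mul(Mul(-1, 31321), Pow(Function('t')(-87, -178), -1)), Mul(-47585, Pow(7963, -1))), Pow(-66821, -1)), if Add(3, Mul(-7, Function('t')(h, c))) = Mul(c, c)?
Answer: Rational(-238323476, 16857321432263) ≈ -1.4138e-5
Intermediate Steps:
Function('t')(h, c) = Add(Rational(3, 7), Mul(Rational(-1, 7), Pow(c, 2))) (Function('t')(h, c) = Add(Rational(3, 7), Mul(Rational(-1, 7), Mul(c, c))) = Add(Rational(3, 7), Mul(Rational(-1, 7), Pow(c, 2))))
Mul(Add(Mul(Mul(-1, 31321), Pow(Function('t')(-87, -178), -1)), Mul(-47585, Pow(7963, -1))), Pow(-66821, -1)) = Mul(Add(Mul(Mul(-1, 31321), Pow(Add(Rational(3, 7), Mul(Rational(-1, 7), Pow(-178, 2))), -1)), Mul(-47585, Pow(7963, -1))), Pow(-66821, -1)) = Mul(Add(Mul(-31321, Pow(Add(Rational(3, 7), Mul(Rational(-1, 7), 31684)), -1)), Mul(-47585, Rational(1, 7963))), Rational(-1, 66821)) = Mul(Add(Mul(-31321, Pow(Add(Rational(3, 7), Rational(-31684, 7)), -1)), Rational(-47585, 7963)), Rational(-1, 66821)) = Mul(Add(Mul(-31321, Pow(Rational(-31681, 7), -1)), Rational(-47585, 7963)), Rational(-1, 66821)) = Mul(Add(Mul(-31321, Rational(-7, 31681)), Rational(-47585, 7963)), Rational(-1, 66821)) = Mul(Add(Rational(219247, 31681), Rational(-47585, 7963)), Rational(-1, 66821)) = Mul(Rational(238323476, 252275803), Rational(-1, 66821)) = Rational(-238323476, 16857321432263)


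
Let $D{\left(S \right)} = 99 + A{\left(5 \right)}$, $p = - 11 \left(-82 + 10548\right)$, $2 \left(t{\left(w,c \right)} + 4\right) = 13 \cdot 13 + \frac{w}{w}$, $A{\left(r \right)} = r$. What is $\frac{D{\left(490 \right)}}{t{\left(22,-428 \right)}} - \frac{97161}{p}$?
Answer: $\frac{19843145}{9325206} \approx 2.1279$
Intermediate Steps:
$t{\left(w,c \right)} = 81$ ($t{\left(w,c \right)} = -4 + \frac{13 \cdot 13 + \frac{w}{w}}{2} = -4 + \frac{169 + 1}{2} = -4 + \frac{1}{2} \cdot 170 = -4 + 85 = 81$)
$p = -115126$ ($p = \left(-11\right) 10466 = -115126$)
$D{\left(S \right)} = 104$ ($D{\left(S \right)} = 99 + 5 = 104$)
$\frac{D{\left(490 \right)}}{t{\left(22,-428 \right)}} - \frac{97161}{p} = \frac{104}{81} - \frac{97161}{-115126} = 104 \cdot \frac{1}{81} - - \frac{97161}{115126} = \frac{104}{81} + \frac{97161}{115126} = \frac{19843145}{9325206}$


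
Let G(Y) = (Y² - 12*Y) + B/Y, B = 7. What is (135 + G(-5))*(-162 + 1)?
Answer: -175973/5 ≈ -35195.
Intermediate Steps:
G(Y) = Y² - 12*Y + 7/Y (G(Y) = (Y² - 12*Y) + 7/Y = Y² - 12*Y + 7/Y)
(135 + G(-5))*(-162 + 1) = (135 + (7 + (-5)²*(-12 - 5))/(-5))*(-162 + 1) = (135 - (7 + 25*(-17))/5)*(-161) = (135 - (7 - 425)/5)*(-161) = (135 - ⅕*(-418))*(-161) = (135 + 418/5)*(-161) = (1093/5)*(-161) = -175973/5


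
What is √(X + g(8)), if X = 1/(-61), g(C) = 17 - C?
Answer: 2*√8357/61 ≈ 2.9973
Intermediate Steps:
X = -1/61 ≈ -0.016393
√(X + g(8)) = √(-1/61 + (17 - 1*8)) = √(-1/61 + (17 - 8)) = √(-1/61 + 9) = √(548/61) = 2*√8357/61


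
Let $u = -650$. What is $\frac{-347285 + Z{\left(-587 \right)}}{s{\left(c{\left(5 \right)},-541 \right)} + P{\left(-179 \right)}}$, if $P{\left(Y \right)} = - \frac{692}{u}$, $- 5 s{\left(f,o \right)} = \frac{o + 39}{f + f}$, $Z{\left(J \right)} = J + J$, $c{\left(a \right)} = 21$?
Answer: $- \frac{2378232675}{23581} \approx -1.0085 \cdot 10^{5}$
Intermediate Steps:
$Z{\left(J \right)} = 2 J$
$s{\left(f,o \right)} = - \frac{39 + o}{10 f}$ ($s{\left(f,o \right)} = - \frac{\left(o + 39\right) \frac{1}{f + f}}{5} = - \frac{\left(39 + o\right) \frac{1}{2 f}}{5} = - \frac{\frac{1}{2} \frac{1}{f} \left(39 + o\right)}{5} = - \frac{39 + o}{10 f}$)
$P{\left(Y \right)} = \frac{346}{325}$ ($P{\left(Y \right)} = - \frac{692}{-650} = \left(-692\right) \left(- \frac{1}{650}\right) = \frac{346}{325}$)
$\frac{-347285 + Z{\left(-587 \right)}}{s{\left(c{\left(5 \right)},-541 \right)} + P{\left(-179 \right)}} = \frac{-347285 + 2 \left(-587\right)}{\frac{-39 - -541}{10 \cdot 21} + \frac{346}{325}} = \frac{-347285 - 1174}{\frac{1}{10} \cdot \frac{1}{21} \left(-39 + 541\right) + \frac{346}{325}} = - \frac{348459}{\frac{1}{10} \cdot \frac{1}{21} \cdot 502 + \frac{346}{325}} = - \frac{348459}{\frac{251}{105} + \frac{346}{325}} = - \frac{348459}{\frac{23581}{6825}} = \left(-348459\right) \frac{6825}{23581} = - \frac{2378232675}{23581}$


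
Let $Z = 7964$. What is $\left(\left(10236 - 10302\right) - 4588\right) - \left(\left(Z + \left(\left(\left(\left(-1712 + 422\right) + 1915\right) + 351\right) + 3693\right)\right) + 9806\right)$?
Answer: $-27093$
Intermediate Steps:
$\left(\left(10236 - 10302\right) - 4588\right) - \left(\left(Z + \left(\left(\left(\left(-1712 + 422\right) + 1915\right) + 351\right) + 3693\right)\right) + 9806\right) = \left(\left(10236 - 10302\right) - 4588\right) - \left(\left(7964 + \left(\left(\left(\left(-1712 + 422\right) + 1915\right) + 351\right) + 3693\right)\right) + 9806\right) = \left(-66 - 4588\right) - \left(\left(7964 + \left(\left(\left(-1290 + 1915\right) + 351\right) + 3693\right)\right) + 9806\right) = -4654 - \left(\left(7964 + \left(\left(625 + 351\right) + 3693\right)\right) + 9806\right) = -4654 - \left(\left(7964 + \left(976 + 3693\right)\right) + 9806\right) = -4654 - \left(\left(7964 + 4669\right) + 9806\right) = -4654 - \left(12633 + 9806\right) = -4654 - 22439 = -27093$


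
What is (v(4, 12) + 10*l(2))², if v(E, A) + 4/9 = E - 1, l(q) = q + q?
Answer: 146689/81 ≈ 1811.0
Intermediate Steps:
l(q) = 2*q
v(E, A) = -13/9 + E (v(E, A) = -4/9 + (E - 1) = -4/9 + (-1 + E) = -13/9 + E)
(v(4, 12) + 10*l(2))² = ((-13/9 + 4) + 10*(2*2))² = (23/9 + 10*4)² = (23/9 + 40)² = (383/9)² = 146689/81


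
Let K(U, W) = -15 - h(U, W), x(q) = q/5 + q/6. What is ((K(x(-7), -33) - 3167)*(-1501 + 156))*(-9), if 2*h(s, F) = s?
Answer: -154010301/4 ≈ -3.8503e+7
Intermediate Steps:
x(q) = 11*q/30 (x(q) = q*(1/5) + q*(1/6) = q/5 + q/6 = 11*q/30)
h(s, F) = s/2
K(U, W) = -15 - U/2
((K(x(-7), -33) - 3167)*(-1501 + 156))*(-9) = (((-15 - 11*(-7)/60) - 3167)*(-1501 + 156))*(-9) = (((-15 - 1/2*(-77/30)) - 3167)*(-1345))*(-9) = (((-15 + 77/60) - 3167)*(-1345))*(-9) = ((-823/60 - 3167)*(-1345))*(-9) = -190843/60*(-1345)*(-9) = (51336767/12)*(-9) = -154010301/4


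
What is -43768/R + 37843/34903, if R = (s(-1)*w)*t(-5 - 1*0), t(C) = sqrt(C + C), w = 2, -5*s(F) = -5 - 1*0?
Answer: 37843/34903 + 10942*I*sqrt(10)/5 ≈ 1.0842 + 6920.3*I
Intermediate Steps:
s(F) = 1 (s(F) = -(-5 - 1*0)/5 = -(-5 + 0)/5 = -1/5*(-5) = 1)
t(C) = sqrt(2)*sqrt(C) (t(C) = sqrt(2*C) = sqrt(2)*sqrt(C))
R = 2*I*sqrt(10) (R = (1*2)*(sqrt(2)*sqrt(-5 - 1*0)) = 2*(sqrt(2)*sqrt(-5 + 0)) = 2*(sqrt(2)*sqrt(-5)) = 2*(sqrt(2)*(I*sqrt(5))) = 2*(I*sqrt(10)) = 2*I*sqrt(10) ≈ 6.3246*I)
-43768/R + 37843/34903 = -43768*(-I*sqrt(10)/20) + 37843/34903 = -(-10942)*I*sqrt(10)/5 + 37843*(1/34903) = 10942*I*sqrt(10)/5 + 37843/34903 = 37843/34903 + 10942*I*sqrt(10)/5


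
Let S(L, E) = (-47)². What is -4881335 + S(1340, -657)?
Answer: -4879126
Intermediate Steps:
S(L, E) = 2209
-4881335 + S(1340, -657) = -4881335 + 2209 = -4879126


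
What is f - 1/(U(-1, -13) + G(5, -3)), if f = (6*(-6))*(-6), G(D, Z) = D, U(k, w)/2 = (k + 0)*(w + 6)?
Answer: 4103/19 ≈ 215.95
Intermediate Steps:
U(k, w) = 2*k*(6 + w) (U(k, w) = 2*((k + 0)*(w + 6)) = 2*(k*(6 + w)) = 2*k*(6 + w))
f = 216 (f = -36*(-6) = 216)
f - 1/(U(-1, -13) + G(5, -3)) = 216 - 1/(2*(-1)*(6 - 13) + 5) = 216 - 1/(2*(-1)*(-7) + 5) = 216 - 1/(14 + 5) = 216 - 1/19 = 4103/19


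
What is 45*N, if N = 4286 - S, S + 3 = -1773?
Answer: 272790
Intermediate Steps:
S = -1776 (S = -3 - 1773 = -1776)
N = 6062 (N = 4286 - 1*(-1776) = 4286 + 1776 = 6062)
45*N = 45*6062 = 272790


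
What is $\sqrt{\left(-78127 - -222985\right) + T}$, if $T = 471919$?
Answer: $\sqrt{616777} \approx 785.35$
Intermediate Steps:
$\sqrt{\left(-78127 - -222985\right) + T} = \sqrt{\left(-78127 - -222985\right) + 471919} = \sqrt{\left(-78127 + 222985\right) + 471919} = \sqrt{144858 + 471919} = \sqrt{616777}$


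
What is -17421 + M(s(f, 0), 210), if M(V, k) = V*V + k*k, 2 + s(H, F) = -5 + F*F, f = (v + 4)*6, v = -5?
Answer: 26728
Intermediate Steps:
f = -6 (f = (-5 + 4)*6 = -1*6 = -6)
s(H, F) = -7 + F² (s(H, F) = -2 + (-5 + F*F) = -2 + (-5 + F²) = -7 + F²)
M(V, k) = V² + k²
-17421 + M(s(f, 0), 210) = -17421 + ((-7 + 0²)² + 210²) = -17421 + ((-7 + 0)² + 44100) = -17421 + ((-7)² + 44100) = -17421 + (49 + 44100) = -17421 + 44149 = 26728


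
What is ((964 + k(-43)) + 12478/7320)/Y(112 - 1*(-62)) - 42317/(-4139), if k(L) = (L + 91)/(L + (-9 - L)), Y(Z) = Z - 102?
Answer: 2855532349/121189920 ≈ 23.562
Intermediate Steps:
Y(Z) = -102 + Z
k(L) = -91/9 - L/9 (k(L) = (91 + L)/(-9) = (91 + L)*(-⅑) = -91/9 - L/9)
((964 + k(-43)) + 12478/7320)/Y(112 - 1*(-62)) - 42317/(-4139) = ((964 + (-91/9 - ⅑*(-43))) + 12478/7320)/(-102 + (112 - 1*(-62))) - 42317/(-4139) = ((964 + (-91/9 + 43/9)) + 12478*(1/7320))/(-102 + (112 + 62)) - 42317*(-1/4139) = ((964 - 16/3) + 6239/3660)/(-102 + 174) + 42317/4139 = (2876/3 + 6239/3660)/72 + 42317/4139 = (1171653/1220)*(1/72) + 42317/4139 = 390551/29280 + 42317/4139 = 2855532349/121189920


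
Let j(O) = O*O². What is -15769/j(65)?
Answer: -1213/21125 ≈ -0.057420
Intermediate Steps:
j(O) = O³
-15769/j(65) = -15769/(65³) = -15769/274625 = -15769*1/274625 = -1213/21125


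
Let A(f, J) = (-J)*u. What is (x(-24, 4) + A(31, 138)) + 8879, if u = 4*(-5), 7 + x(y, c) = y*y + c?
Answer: 12212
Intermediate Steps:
x(y, c) = -7 + c + y² (x(y, c) = -7 + (y*y + c) = -7 + (y² + c) = -7 + (c + y²) = -7 + c + y²)
u = -20
A(f, J) = 20*J (A(f, J) = -J*(-20) = 20*J)
(x(-24, 4) + A(31, 138)) + 8879 = ((-7 + 4 + (-24)²) + 20*138) + 8879 = ((-7 + 4 + 576) + 2760) + 8879 = (573 + 2760) + 8879 = 3333 + 8879 = 12212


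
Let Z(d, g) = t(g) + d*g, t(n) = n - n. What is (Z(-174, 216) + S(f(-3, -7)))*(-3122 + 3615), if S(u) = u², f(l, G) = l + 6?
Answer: -18524475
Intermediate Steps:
f(l, G) = 6 + l
t(n) = 0
Z(d, g) = d*g (Z(d, g) = 0 + d*g = d*g)
(Z(-174, 216) + S(f(-3, -7)))*(-3122 + 3615) = (-174*216 + (6 - 3)²)*(-3122 + 3615) = (-37584 + 3²)*493 = (-37584 + 9)*493 = -37575*493 = -18524475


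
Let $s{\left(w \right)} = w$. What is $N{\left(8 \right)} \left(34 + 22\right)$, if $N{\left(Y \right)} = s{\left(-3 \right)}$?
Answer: $-168$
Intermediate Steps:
$N{\left(Y \right)} = -3$
$N{\left(8 \right)} \left(34 + 22\right) = - 3 \left(34 + 22\right) = \left(-3\right) 56 = -168$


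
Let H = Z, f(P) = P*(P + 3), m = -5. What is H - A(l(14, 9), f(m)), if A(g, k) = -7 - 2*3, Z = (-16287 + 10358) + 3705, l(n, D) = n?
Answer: -2211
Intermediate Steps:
Z = -2224 (Z = -5929 + 3705 = -2224)
f(P) = P*(3 + P)
H = -2224
A(g, k) = -13 (A(g, k) = -7 - 6 = -13)
H - A(l(14, 9), f(m)) = -2224 - 1*(-13) = -2224 + 13 = -2211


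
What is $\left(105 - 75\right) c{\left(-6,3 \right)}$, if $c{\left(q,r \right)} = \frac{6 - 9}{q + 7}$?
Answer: $-90$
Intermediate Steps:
$c{\left(q,r \right)} = - \frac{3}{7 + q}$
$\left(105 - 75\right) c{\left(-6,3 \right)} = \left(105 - 75\right) \left(- \frac{3}{7 - 6}\right) = 30 \left(- \frac{3}{1}\right) = 30 \left(\left(-3\right) 1\right) = 30 \left(-3\right) = -90$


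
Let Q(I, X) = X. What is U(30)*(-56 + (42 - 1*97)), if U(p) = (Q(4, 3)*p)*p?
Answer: -299700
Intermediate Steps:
U(p) = 3*p² (U(p) = (3*p)*p = 3*p²)
U(30)*(-56 + (42 - 1*97)) = (3*30²)*(-56 + (42 - 1*97)) = (3*900)*(-56 + (42 - 97)) = 2700*(-56 - 55) = 2700*(-111) = -299700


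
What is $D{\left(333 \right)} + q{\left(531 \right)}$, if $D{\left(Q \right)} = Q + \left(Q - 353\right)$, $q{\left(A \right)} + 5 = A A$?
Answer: $282269$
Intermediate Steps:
$q{\left(A \right)} = -5 + A^{2}$ ($q{\left(A \right)} = -5 + A A = -5 + A^{2}$)
$D{\left(Q \right)} = -353 + 2 Q$ ($D{\left(Q \right)} = Q + \left(-353 + Q\right) = -353 + 2 Q$)
$D{\left(333 \right)} + q{\left(531 \right)} = \left(-353 + 2 \cdot 333\right) - \left(5 - 531^{2}\right) = \left(-353 + 666\right) + \left(-5 + 281961\right) = 313 + 281956 = 282269$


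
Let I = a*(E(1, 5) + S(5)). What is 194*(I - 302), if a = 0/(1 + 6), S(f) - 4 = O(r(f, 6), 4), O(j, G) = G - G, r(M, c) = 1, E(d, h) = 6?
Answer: -58588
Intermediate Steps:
O(j, G) = 0
S(f) = 4 (S(f) = 4 + 0 = 4)
a = 0 (a = 0/7 = 0*(1/7) = 0)
I = 0 (I = 0*(6 + 4) = 0*10 = 0)
194*(I - 302) = 194*(0 - 302) = 194*(-302) = -58588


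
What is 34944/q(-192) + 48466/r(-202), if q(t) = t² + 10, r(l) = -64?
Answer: -446224717/589984 ≈ -756.33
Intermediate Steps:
q(t) = 10 + t²
34944/q(-192) + 48466/r(-202) = 34944/(10 + (-192)²) + 48466/(-64) = 34944/(10 + 36864) + 48466*(-1/64) = 34944/36874 - 24233/32 = 34944*(1/36874) - 24233/32 = 17472/18437 - 24233/32 = -446224717/589984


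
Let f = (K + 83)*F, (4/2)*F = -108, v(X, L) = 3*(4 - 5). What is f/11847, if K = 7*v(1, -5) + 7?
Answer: -1242/3949 ≈ -0.31451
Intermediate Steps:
v(X, L) = -3 (v(X, L) = 3*(-1) = -3)
F = -54 (F = (1/2)*(-108) = -54)
K = -14 (K = 7*(-3) + 7 = -21 + 7 = -14)
f = -3726 (f = (-14 + 83)*(-54) = 69*(-54) = -3726)
f/11847 = -3726/11847 = -3726*1/11847 = -1242/3949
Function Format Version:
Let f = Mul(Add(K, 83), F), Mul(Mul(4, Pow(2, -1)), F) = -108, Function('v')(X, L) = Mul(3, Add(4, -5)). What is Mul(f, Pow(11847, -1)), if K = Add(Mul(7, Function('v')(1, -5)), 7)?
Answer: Rational(-1242, 3949) ≈ -0.31451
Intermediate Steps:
Function('v')(X, L) = -3 (Function('v')(X, L) = Mul(3, -1) = -3)
F = -54 (F = Mul(Rational(1, 2), -108) = -54)
K = -14 (K = Add(Mul(7, -3), 7) = Add(-21, 7) = -14)
f = -3726 (f = Mul(Add(-14, 83), -54) = Mul(69, -54) = -3726)
Mul(f, Pow(11847, -1)) = Mul(-3726, Pow(11847, -1)) = Mul(-3726, Rational(1, 11847)) = Rational(-1242, 3949)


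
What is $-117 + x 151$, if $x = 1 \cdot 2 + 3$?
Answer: $638$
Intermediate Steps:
$x = 5$ ($x = 2 + 3 = 5$)
$-117 + x 151 = -117 + 5 \cdot 151 = -117 + 755 = 638$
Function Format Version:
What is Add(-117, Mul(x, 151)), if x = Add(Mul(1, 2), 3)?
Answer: 638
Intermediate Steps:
x = 5 (x = Add(2, 3) = 5)
Add(-117, Mul(x, 151)) = Add(-117, Mul(5, 151)) = Add(-117, 755) = 638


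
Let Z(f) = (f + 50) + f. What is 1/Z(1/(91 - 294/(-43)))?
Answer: 4207/210436 ≈ 0.019992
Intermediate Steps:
Z(f) = 50 + 2*f (Z(f) = (50 + f) + f = 50 + 2*f)
1/Z(1/(91 - 294/(-43))) = 1/(50 + 2/(91 - 294/(-43))) = 1/(50 + 2/(91 - 294*(-1/43))) = 1/(50 + 2/(91 + 294/43)) = 1/(50 + 2/(4207/43)) = 1/(50 + 2*(43/4207)) = 1/(50 + 86/4207) = 1/(210436/4207) = 4207/210436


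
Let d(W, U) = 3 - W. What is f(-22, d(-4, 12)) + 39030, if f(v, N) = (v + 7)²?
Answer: 39255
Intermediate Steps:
f(v, N) = (7 + v)²
f(-22, d(-4, 12)) + 39030 = (7 - 22)² + 39030 = (-15)² + 39030 = 225 + 39030 = 39255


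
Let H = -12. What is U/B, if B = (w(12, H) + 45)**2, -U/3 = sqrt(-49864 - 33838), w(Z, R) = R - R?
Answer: -I*sqrt(83702)/675 ≈ -0.42861*I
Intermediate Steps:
w(Z, R) = 0
U = -3*I*sqrt(83702) (U = -3*sqrt(-49864 - 33838) = -3*I*sqrt(83702) ≈ -867.94*I)
B = 2025 (B = (0 + 45)**2 = 45**2 = 2025)
U/B = -3*I*sqrt(83702)/2025 = -3*I*sqrt(83702)*(1/2025) = -I*sqrt(83702)/675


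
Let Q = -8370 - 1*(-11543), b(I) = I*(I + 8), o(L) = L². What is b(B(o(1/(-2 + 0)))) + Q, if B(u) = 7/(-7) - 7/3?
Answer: 28417/9 ≈ 3157.4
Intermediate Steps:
B(u) = -10/3 (B(u) = 7*(-⅐) - 7*⅓ = -1 - 7/3 = -10/3)
b(I) = I*(8 + I)
Q = 3173 (Q = -8370 + 11543 = 3173)
b(B(o(1/(-2 + 0)))) + Q = -10*(8 - 10/3)/3 + 3173 = -10/3*14/3 + 3173 = -140/9 + 3173 = 28417/9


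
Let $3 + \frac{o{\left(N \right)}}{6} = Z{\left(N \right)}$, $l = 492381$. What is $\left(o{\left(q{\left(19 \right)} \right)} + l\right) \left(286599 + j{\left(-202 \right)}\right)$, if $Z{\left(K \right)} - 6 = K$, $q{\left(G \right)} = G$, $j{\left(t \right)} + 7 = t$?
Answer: $141050798070$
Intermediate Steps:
$j{\left(t \right)} = -7 + t$
$Z{\left(K \right)} = 6 + K$
$o{\left(N \right)} = 18 + 6 N$ ($o{\left(N \right)} = -18 + 6 \left(6 + N\right) = -18 + \left(36 + 6 N\right) = 18 + 6 N$)
$\left(o{\left(q{\left(19 \right)} \right)} + l\right) \left(286599 + j{\left(-202 \right)}\right) = \left(\left(18 + 6 \cdot 19\right) + 492381\right) \left(286599 - 209\right) = \left(\left(18 + 114\right) + 492381\right) \left(286599 - 209\right) = \left(132 + 492381\right) 286390 = 492513 \cdot 286390 = 141050798070$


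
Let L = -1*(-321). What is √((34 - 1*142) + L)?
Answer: √213 ≈ 14.595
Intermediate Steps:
L = 321
√((34 - 1*142) + L) = √((34 - 1*142) + 321) = √((34 - 142) + 321) = √(-108 + 321) = √213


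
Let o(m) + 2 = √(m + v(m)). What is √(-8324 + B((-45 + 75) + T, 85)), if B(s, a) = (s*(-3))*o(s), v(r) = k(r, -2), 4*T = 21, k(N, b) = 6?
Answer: √(-129800 - 846*√165)/4 ≈ 93.764*I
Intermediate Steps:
T = 21/4 (T = (¼)*21 = 21/4 ≈ 5.2500)
v(r) = 6
o(m) = -2 + √(6 + m) (o(m) = -2 + √(m + 6) = -2 + √(6 + m))
B(s, a) = -3*s*(-2 + √(6 + s)) (B(s, a) = (s*(-3))*(-2 + √(6 + s)) = (-3*s)*(-2 + √(6 + s)) = -3*s*(-2 + √(6 + s)))
√(-8324 + B((-45 + 75) + T, 85)) = √(-8324 + 3*((-45 + 75) + 21/4)*(2 - √(6 + ((-45 + 75) + 21/4)))) = √(-8324 + 3*(30 + 21/4)*(2 - √(6 + (30 + 21/4)))) = √(-8324 + 3*(141/4)*(2 - √(6 + 141/4))) = √(-8324 + 3*(141/4)*(2 - √(165/4))) = √(-8324 + 3*(141/4)*(2 - √165/2)) = √(-8324 + (423/2 - 423*√165/8)) = √(-16225/2 - 423*√165/8)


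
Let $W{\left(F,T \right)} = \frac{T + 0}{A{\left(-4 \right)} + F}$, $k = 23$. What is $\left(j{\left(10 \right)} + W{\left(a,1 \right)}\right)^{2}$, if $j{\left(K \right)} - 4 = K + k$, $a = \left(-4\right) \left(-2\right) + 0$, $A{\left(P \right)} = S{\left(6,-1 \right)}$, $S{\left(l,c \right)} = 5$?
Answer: $\frac{232324}{169} \approx 1374.7$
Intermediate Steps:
$A{\left(P \right)} = 5$
$a = 8$ ($a = 8 + 0 = 8$)
$j{\left(K \right)} = 27 + K$ ($j{\left(K \right)} = 4 + \left(K + 23\right) = 4 + \left(23 + K\right) = 27 + K$)
$W{\left(F,T \right)} = \frac{T}{5 + F}$ ($W{\left(F,T \right)} = \frac{T + 0}{5 + F} = \frac{T}{5 + F}$)
$\left(j{\left(10 \right)} + W{\left(a,1 \right)}\right)^{2} = \left(\left(27 + 10\right) + 1 \frac{1}{5 + 8}\right)^{2} = \left(37 + 1 \cdot \frac{1}{13}\right)^{2} = \left(37 + \frac{1}{13}\right)^{2} = \left(\frac{482}{13}\right)^{2} = \frac{232324}{169}$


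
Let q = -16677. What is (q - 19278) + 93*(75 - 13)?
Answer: -30189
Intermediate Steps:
(q - 19278) + 93*(75 - 13) = (-16677 - 19278) + 93*(75 - 13) = -35955 + 93*62 = -35955 + 5766 = -30189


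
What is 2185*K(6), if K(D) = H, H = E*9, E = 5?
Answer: 98325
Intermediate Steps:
H = 45 (H = 5*9 = 45)
K(D) = 45
2185*K(6) = 2185*45 = 98325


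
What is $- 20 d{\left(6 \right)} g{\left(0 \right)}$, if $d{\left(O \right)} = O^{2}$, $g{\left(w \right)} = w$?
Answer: $0$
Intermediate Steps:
$- 20 d{\left(6 \right)} g{\left(0 \right)} = - 20 \cdot 6^{2} \cdot 0 = \left(-20\right) 36 \cdot 0 = \left(-720\right) 0 = 0$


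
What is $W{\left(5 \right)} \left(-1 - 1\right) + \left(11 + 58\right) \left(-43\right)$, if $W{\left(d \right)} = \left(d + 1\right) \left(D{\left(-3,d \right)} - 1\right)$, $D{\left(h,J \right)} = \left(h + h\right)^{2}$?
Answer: $-3387$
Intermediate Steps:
$D{\left(h,J \right)} = 4 h^{2}$ ($D{\left(h,J \right)} = \left(2 h\right)^{2} = 4 h^{2}$)
$W{\left(d \right)} = 35 + 35 d$ ($W{\left(d \right)} = \left(d + 1\right) \left(4 \left(-3\right)^{2} - 1\right) = \left(1 + d\right) \left(4 \cdot 9 - 1\right) = \left(1 + d\right) \left(36 - 1\right) = \left(1 + d\right) 35 = 35 + 35 d$)
$W{\left(5 \right)} \left(-1 - 1\right) + \left(11 + 58\right) \left(-43\right) = \left(35 + 35 \cdot 5\right) \left(-1 - 1\right) + \left(11 + 58\right) \left(-43\right) = \left(35 + 175\right) \left(-2\right) + 69 \left(-43\right) = 210 \left(-2\right) - 2967 = -420 - 2967 = -3387$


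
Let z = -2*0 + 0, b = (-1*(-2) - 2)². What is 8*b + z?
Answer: 0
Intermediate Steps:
b = 0 (b = (2 - 2)² = 0² = 0)
z = 0 (z = 0 + 0 = 0)
8*b + z = 8*0 + 0 = 0 + 0 = 0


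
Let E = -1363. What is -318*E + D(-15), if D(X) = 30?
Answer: 433464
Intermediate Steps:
-318*E + D(-15) = -318*(-1363) + 30 = 433434 + 30 = 433464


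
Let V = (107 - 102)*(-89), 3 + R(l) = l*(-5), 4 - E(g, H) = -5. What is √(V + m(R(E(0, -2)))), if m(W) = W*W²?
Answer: I*√111037 ≈ 333.22*I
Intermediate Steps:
E(g, H) = 9 (E(g, H) = 4 - 1*(-5) = 4 + 5 = 9)
R(l) = -3 - 5*l (R(l) = -3 + l*(-5) = -3 - 5*l)
m(W) = W³
V = -445 (V = 5*(-89) = -445)
√(V + m(R(E(0, -2)))) = √(-445 + (-3 - 5*9)³) = √(-445 + (-3 - 45)³) = √(-445 + (-48)³) = √(-445 - 110592) = √(-111037) = I*√111037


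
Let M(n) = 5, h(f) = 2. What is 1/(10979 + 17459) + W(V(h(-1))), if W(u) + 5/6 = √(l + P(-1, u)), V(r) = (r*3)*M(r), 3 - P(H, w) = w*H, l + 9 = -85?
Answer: -35546/42657 + I*√61 ≈ -0.8333 + 7.8102*I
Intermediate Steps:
l = -94 (l = -9 - 85 = -94)
P(H, w) = 3 - H*w (P(H, w) = 3 - w*H = 3 - H*w)
V(r) = 15*r (V(r) = (r*3)*5 = (3*r)*5 = 15*r)
W(u) = -⅚ + √(-91 + u) (W(u) = -⅚ + √(-94 + (3 - 1*(-1)*u)) = -⅚ + √(-94 + (3 + u)) = -⅚ + √(-91 + u))
1/(10979 + 17459) + W(V(h(-1))) = 1/(10979 + 17459) + (-⅚ + √(-91 + 15*2)) = 1/28438 + (-⅚ + √(-91 + 30)) = 1/28438 + (-⅚ + √(-61)) = 1/28438 + (-⅚ + I*√61) = -35546/42657 + I*√61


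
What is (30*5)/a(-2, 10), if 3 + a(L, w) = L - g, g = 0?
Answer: -30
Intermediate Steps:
a(L, w) = -3 + L (a(L, w) = -3 + (L - 1*0) = -3 + (L + 0) = -3 + L)
(30*5)/a(-2, 10) = (30*5)/(-3 - 2) = 150/(-5) = 150*(-1/5) = -30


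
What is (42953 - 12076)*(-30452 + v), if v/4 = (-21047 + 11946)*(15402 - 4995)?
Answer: -11698890193760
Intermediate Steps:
v = -378856428 (v = 4*((-21047 + 11946)*(15402 - 4995)) = 4*(-9101*10407) = 4*(-94714107) = -378856428)
(42953 - 12076)*(-30452 + v) = (42953 - 12076)*(-30452 - 378856428) = 30877*(-378886880) = -11698890193760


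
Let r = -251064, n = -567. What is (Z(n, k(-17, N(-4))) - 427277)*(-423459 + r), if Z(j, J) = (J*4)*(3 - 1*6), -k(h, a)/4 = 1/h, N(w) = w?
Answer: 4899571162911/17 ≈ 2.8821e+11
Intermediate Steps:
k(h, a) = -4/h
Z(j, J) = -12*J (Z(j, J) = (4*J)*(3 - 6) = (4*J)*(-3) = -12*J)
(Z(n, k(-17, N(-4))) - 427277)*(-423459 + r) = (-(-48)/(-17) - 427277)*(-423459 - 251064) = (-(-48)*(-1)/17 - 427277)*(-674523) = (-12*4/17 - 427277)*(-674523) = (-48/17 - 427277)*(-674523) = -7263757/17*(-674523) = 4899571162911/17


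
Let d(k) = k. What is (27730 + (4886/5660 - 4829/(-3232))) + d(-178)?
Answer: 126013791483/4573280 ≈ 27554.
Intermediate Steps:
(27730 + (4886/5660 - 4829/(-3232))) + d(-178) = (27730 + (4886/5660 - 4829/(-3232))) - 178 = (27730 + (4886*(1/5660) - 4829*(-1/3232))) - 178 = (27730 + (2443/2830 + 4829/3232)) - 178 = (27730 + 10780923/4573280) - 178 = 126827835323/4573280 - 178 = 126013791483/4573280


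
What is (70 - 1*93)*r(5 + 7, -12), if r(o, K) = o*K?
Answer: 3312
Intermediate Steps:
r(o, K) = K*o
(70 - 1*93)*r(5 + 7, -12) = (70 - 1*93)*(-12*(5 + 7)) = (70 - 93)*(-12*12) = -23*(-144) = 3312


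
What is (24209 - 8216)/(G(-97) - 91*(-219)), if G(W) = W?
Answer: 15993/19832 ≈ 0.80642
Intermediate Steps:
(24209 - 8216)/(G(-97) - 91*(-219)) = (24209 - 8216)/(-97 - 91*(-219)) = 15993/(-97 + 19929) = 15993/19832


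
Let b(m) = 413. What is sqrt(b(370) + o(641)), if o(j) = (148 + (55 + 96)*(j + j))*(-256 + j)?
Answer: sqrt(74586463) ≈ 8636.3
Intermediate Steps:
o(j) = (-256 + j)*(148 + 302*j) (o(j) = (148 + 151*(2*j))*(-256 + j) = (148 + 302*j)*(-256 + j) = (-256 + j)*(148 + 302*j))
sqrt(b(370) + o(641)) = sqrt(413 + (-37888 - 77164*641 + 302*641**2)) = sqrt(413 + (-37888 - 49462124 + 302*410881)) = sqrt(413 + (-37888 - 49462124 + 124086062)) = sqrt(413 + 74586050) = sqrt(74586463)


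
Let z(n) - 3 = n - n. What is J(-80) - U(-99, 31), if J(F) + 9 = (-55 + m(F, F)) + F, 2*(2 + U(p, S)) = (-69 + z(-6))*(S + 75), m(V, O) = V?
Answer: 3276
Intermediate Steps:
z(n) = 3 (z(n) = 3 + (n - n) = 3 + 0 = 3)
U(p, S) = -2477 - 33*S (U(p, S) = -2 + ((-69 + 3)*(S + 75))/2 = -2 + (-66*(75 + S))/2 = -2 + (-4950 - 66*S)/2 = -2 + (-2475 - 33*S) = -2477 - 33*S)
J(F) = -64 + 2*F (J(F) = -9 + ((-55 + F) + F) = -9 + (-55 + 2*F) = -64 + 2*F)
J(-80) - U(-99, 31) = (-64 + 2*(-80)) - (-2477 - 33*31) = (-64 - 160) - (-2477 - 1023) = -224 - 1*(-3500) = -224 + 3500 = 3276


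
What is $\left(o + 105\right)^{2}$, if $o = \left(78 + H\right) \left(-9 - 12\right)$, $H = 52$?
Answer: $6890625$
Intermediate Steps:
$o = -2730$ ($o = \left(78 + 52\right) \left(-9 - 12\right) = 130 \left(-21\right) = -2730$)
$\left(o + 105\right)^{2} = \left(-2730 + 105\right)^{2} = \left(-2625\right)^{2} = 6890625$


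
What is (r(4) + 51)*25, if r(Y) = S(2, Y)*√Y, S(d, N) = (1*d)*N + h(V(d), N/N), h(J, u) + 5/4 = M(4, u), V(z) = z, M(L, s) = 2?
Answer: 3425/2 ≈ 1712.5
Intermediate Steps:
h(J, u) = ¾ (h(J, u) = -5/4 + 2 = ¾)
S(d, N) = ¾ + N*d (S(d, N) = (1*d)*N + ¾ = d*N + ¾ = N*d + ¾ = ¾ + N*d)
r(Y) = √Y*(¾ + 2*Y) (r(Y) = (¾ + Y*2)*√Y = (¾ + 2*Y)*√Y = √Y*(¾ + 2*Y))
(r(4) + 51)*25 = (√4*(3 + 8*4)/4 + 51)*25 = ((¼)*2*(3 + 32) + 51)*25 = ((¼)*2*35 + 51)*25 = (35/2 + 51)*25 = (137/2)*25 = 3425/2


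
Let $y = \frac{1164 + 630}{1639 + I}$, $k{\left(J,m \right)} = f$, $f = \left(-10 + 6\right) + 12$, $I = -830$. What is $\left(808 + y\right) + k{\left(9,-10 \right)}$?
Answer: $\frac{661938}{809} \approx 818.22$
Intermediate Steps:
$f = 8$ ($f = -4 + 12 = 8$)
$k{\left(J,m \right)} = 8$
$y = \frac{1794}{809}$ ($y = \frac{1164 + 630}{1639 - 830} = \frac{1794}{809} \approx 2.2176$)
$\left(808 + y\right) + k{\left(9,-10 \right)} = \left(808 + \frac{1794}{809}\right) + 8 = \frac{655466}{809} + 8 = \frac{661938}{809}$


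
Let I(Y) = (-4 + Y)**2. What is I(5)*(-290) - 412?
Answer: -702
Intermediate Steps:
I(5)*(-290) - 412 = (-4 + 5)**2*(-290) - 412 = 1**2*(-290) - 412 = 1*(-290) - 412 = -290 - 412 = -702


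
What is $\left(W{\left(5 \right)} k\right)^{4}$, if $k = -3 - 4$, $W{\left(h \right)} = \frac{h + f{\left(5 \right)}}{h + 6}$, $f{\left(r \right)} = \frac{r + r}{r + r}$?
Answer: $\frac{3111696}{14641} \approx 212.53$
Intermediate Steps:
$f{\left(r \right)} = 1$ ($f{\left(r \right)} = \frac{2 r}{2 r} = 2 r \frac{1}{2 r} = 1$)
$W{\left(h \right)} = \frac{1 + h}{6 + h}$ ($W{\left(h \right)} = \frac{h + 1}{h + 6} = \frac{1 + h}{6 + h}$)
$k = -7$ ($k = -3 - 4 = -7$)
$\left(W{\left(5 \right)} k\right)^{4} = \left(\frac{1 + 5}{6 + 5} \left(-7\right)\right)^{4} = \left(\frac{1}{11} \cdot 6 \left(-7\right)\right)^{4} = \left(\frac{6}{11} \left(-7\right)\right)^{4} = \left(- \frac{42}{11}\right)^{4} = \frac{3111696}{14641}$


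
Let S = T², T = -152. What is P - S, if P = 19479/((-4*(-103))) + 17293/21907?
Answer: -208095551967/9025684 ≈ -23056.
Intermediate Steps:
S = 23104 (S = (-152)² = 23104)
P = 433851169/9025684 (P = 19479/412 + 17293*(1/21907) = 19479*(1/412) + 17293/21907 = 19479/412 + 17293/21907 = 433851169/9025684 ≈ 48.068)
P - S = 433851169/9025684 - 1*23104 = 433851169/9025684 - 23104 = -208095551967/9025684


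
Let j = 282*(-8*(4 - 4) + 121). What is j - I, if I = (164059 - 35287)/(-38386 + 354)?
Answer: 324464169/9508 ≈ 34125.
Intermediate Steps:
I = -32193/9508 (I = 128772/(-38032) = 128772*(-1/38032) = -32193/9508 ≈ -3.3859)
j = 34122 (j = 282*(-8*0 + 121) = 282*(0 + 121) = 282*121 = 34122)
j - I = 34122 - 1*(-32193/9508) = 34122 + 32193/9508 = 324464169/9508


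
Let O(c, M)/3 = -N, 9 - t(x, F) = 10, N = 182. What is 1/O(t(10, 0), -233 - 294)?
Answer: -1/546 ≈ -0.0018315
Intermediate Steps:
t(x, F) = -1 (t(x, F) = 9 - 1*10 = 9 - 10 = -1)
O(c, M) = -546 (O(c, M) = 3*(-1*182) = 3*(-182) = -546)
1/O(t(10, 0), -233 - 294) = 1/(-546) = -1/546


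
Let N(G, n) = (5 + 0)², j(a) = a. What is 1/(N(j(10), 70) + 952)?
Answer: 1/977 ≈ 0.0010235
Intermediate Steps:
N(G, n) = 25 (N(G, n) = 5² = 25)
1/(N(j(10), 70) + 952) = 1/(25 + 952) = 1/977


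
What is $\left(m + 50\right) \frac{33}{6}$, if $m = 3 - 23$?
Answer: $165$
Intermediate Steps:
$m = -20$
$\left(m + 50\right) \frac{33}{6} = \left(-20 + 50\right) \frac{33}{6} = 30 \cdot 33 \cdot \frac{1}{6} = 30 \cdot \frac{11}{2} = 165$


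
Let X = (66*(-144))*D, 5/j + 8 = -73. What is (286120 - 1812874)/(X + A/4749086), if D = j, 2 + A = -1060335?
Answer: -21752058140532/8355210349 ≈ -2603.4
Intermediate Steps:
j = -5/81 (j = 5/(-8 - 73) = 5/(-81) = 5*(-1/81) = -5/81 ≈ -0.061728)
A = -1060337 (A = -2 - 1060335 = -1060337)
D = -5/81 ≈ -0.061728
X = 1760/3 (X = (66*(-144))*(-5/81) = -9504*(-5/81) = 1760/3 ≈ 586.67)
(286120 - 1812874)/(X + A/4749086) = (286120 - 1812874)/(1760/3 - 1060337/4749086) = -1526754/(1760/3 - 1060337*1/4749086) = -1526754/(1760/3 - 1060337/4749086) = -1526754/8355210349/14247258 = -1526754*14247258/8355210349 = -21752058140532/8355210349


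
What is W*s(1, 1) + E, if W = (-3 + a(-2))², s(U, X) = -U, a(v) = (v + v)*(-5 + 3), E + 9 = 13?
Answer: -21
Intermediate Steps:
E = 4 (E = -9 + 13 = 4)
a(v) = -4*v (a(v) = (2*v)*(-2) = -4*v)
W = 25 (W = (-3 - 4*(-2))² = (-3 + 8)² = 5² = 25)
W*s(1, 1) + E = 25*(-1*1) + 4 = 25*(-1) + 4 = -25 + 4 = -21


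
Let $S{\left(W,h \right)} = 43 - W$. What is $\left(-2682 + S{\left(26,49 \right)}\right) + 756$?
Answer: $-1909$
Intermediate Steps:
$\left(-2682 + S{\left(26,49 \right)}\right) + 756 = \left(-2682 + \left(43 - 26\right)\right) + 756 = \left(-2682 + 17\right) + 756 = -2665 + 756 = -1909$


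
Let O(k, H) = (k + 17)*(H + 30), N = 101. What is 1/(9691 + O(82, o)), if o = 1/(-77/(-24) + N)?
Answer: 2501/31667537 ≈ 7.8977e-5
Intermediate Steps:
o = 24/2501 (o = 1/(-77/(-24) + 101) = 1/(-77*(-1/24) + 101) = 1/(77/24 + 101) = 1/(2501/24) = 24/2501 ≈ 0.0095962)
O(k, H) = (17 + k)*(30 + H)
1/(9691 + O(82, o)) = 1/(9691 + (510 + 17*(24/2501) + 30*82 + (24/2501)*82)) = 1/(9691 + (510 + 408/2501 + 2460 + 48/61)) = 1/(9691 + 7430346/2501) = 1/(31667537/2501) = 2501/31667537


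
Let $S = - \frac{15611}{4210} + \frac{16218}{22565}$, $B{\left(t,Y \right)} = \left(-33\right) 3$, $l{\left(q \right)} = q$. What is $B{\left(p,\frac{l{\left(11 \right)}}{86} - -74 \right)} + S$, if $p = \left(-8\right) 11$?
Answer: $- \frac{1937770157}{18999730} \approx -101.99$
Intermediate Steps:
$p = -88$
$B{\left(t,Y \right)} = -99$
$S = - \frac{56796887}{18999730}$ ($S = \left(-15611\right) \frac{1}{4210} + 16218 \cdot \frac{1}{22565} = - \frac{15611}{4210} + \frac{16218}{22565} = - \frac{56796887}{18999730} \approx -2.9894$)
$B{\left(p,\frac{l{\left(11 \right)}}{86} - -74 \right)} + S = -99 - \frac{56796887}{18999730} = - \frac{1937770157}{18999730}$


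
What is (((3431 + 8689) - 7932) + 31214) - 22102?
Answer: 13300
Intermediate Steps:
(((3431 + 8689) - 7932) + 31214) - 22102 = ((12120 - 7932) + 31214) - 22102 = (4188 + 31214) - 22102 = 35402 - 22102 = 13300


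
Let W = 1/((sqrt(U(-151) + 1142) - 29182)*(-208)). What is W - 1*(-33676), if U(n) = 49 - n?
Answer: 2982519295264319/88565129328 + sqrt(1342)/177130258656 ≈ 33676.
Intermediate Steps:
W = -1/(208*(-29182 + sqrt(1342))) (W = 1/(sqrt((49 - 1*(-151)) + 1142) - 29182*(-208)) = -1/208/(sqrt((49 + 151) + 1142) - 29182) = -1/208/(sqrt(200 + 1142) - 29182) = -1/208/(sqrt(1342) - 29182) = -1/208/(-29182 + sqrt(1342)) = -1/(208*(-29182 + sqrt(1342))) ≈ 1.6496e-7)
W - 1*(-33676) = (14591/88565129328 + sqrt(1342)/177130258656) - 1*(-33676) = (14591/88565129328 + sqrt(1342)/177130258656) + 33676 = 2982519295264319/88565129328 + sqrt(1342)/177130258656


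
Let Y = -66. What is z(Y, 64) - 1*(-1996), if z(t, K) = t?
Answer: 1930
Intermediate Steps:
z(Y, 64) - 1*(-1996) = -66 - 1*(-1996) = -66 + 1996 = 1930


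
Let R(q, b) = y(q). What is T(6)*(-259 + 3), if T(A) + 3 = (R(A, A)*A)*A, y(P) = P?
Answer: -54528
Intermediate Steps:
R(q, b) = q
T(A) = -3 + A³ (T(A) = -3 + (A*A)*A = -3 + A²*A = -3 + A³)
T(6)*(-259 + 3) = (-3 + 6³)*(-259 + 3) = (-3 + 216)*(-256) = 213*(-256) = -54528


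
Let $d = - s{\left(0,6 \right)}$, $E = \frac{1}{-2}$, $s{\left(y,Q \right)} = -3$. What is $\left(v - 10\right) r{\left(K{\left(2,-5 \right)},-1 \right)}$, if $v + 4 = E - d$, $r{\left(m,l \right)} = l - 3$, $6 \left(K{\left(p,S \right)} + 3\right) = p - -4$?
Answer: $70$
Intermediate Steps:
$E = - \frac{1}{2} \approx -0.5$
$K{\left(p,S \right)} = - \frac{7}{3} + \frac{p}{6}$ ($K{\left(p,S \right)} = -3 + \frac{p - -4}{6} = -3 + \frac{p + 4}{6} = -3 + \frac{4 + p}{6} = -3 + \left(\frac{2}{3} + \frac{p}{6}\right) = - \frac{7}{3} + \frac{p}{6}$)
$d = 3$ ($d = \left(-1\right) \left(-3\right) = 3$)
$r{\left(m,l \right)} = -3 + l$
$v = - \frac{15}{2}$ ($v = -4 - \frac{7}{2} = - \frac{15}{2} \approx -7.5$)
$\left(v - 10\right) r{\left(K{\left(2,-5 \right)},-1 \right)} = \left(- \frac{15}{2} - 10\right) \left(-3 - 1\right) = \left(- \frac{35}{2}\right) \left(-4\right) = 70$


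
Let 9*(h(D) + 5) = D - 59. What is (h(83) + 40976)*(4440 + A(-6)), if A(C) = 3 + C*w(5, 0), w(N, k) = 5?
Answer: 180816791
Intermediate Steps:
h(D) = -104/9 + D/9 (h(D) = -5 + (D - 59)/9 = -5 + (-59 + D)/9 = -5 + (-59/9 + D/9) = -104/9 + D/9)
A(C) = 3 + 5*C (A(C) = 3 + C*5 = 3 + 5*C)
(h(83) + 40976)*(4440 + A(-6)) = ((-104/9 + (⅑)*83) + 40976)*(4440 + (3 + 5*(-6))) = ((-104/9 + 83/9) + 40976)*(4440 + (3 - 30)) = (-7/3 + 40976)*(4440 - 27) = (122921/3)*4413 = 180816791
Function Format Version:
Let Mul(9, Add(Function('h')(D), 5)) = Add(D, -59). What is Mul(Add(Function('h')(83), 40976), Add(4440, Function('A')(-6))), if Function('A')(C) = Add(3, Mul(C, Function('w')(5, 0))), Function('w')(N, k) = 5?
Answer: 180816791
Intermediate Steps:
Function('h')(D) = Add(Rational(-104, 9), Mul(Rational(1, 9), D)) (Function('h')(D) = Add(-5, Mul(Rational(1, 9), Add(D, -59))) = Add(-5, Mul(Rational(1, 9), Add(-59, D))) = Add(-5, Add(Rational(-59, 9), Mul(Rational(1, 9), D))) = Add(Rational(-104, 9), Mul(Rational(1, 9), D)))
Function('A')(C) = Add(3, Mul(5, C)) (Function('A')(C) = Add(3, Mul(C, 5)) = Add(3, Mul(5, C)))
Mul(Add(Function('h')(83), 40976), Add(4440, Function('A')(-6))) = Mul(Add(Add(Rational(-104, 9), Mul(Rational(1, 9), 83)), 40976), Add(4440, Add(3, Mul(5, -6)))) = Mul(Add(Add(Rational(-104, 9), Rational(83, 9)), 40976), Add(4440, Add(3, -30))) = Mul(Add(Rational(-7, 3), 40976), Add(4440, -27)) = Mul(Rational(122921, 3), 4413) = 180816791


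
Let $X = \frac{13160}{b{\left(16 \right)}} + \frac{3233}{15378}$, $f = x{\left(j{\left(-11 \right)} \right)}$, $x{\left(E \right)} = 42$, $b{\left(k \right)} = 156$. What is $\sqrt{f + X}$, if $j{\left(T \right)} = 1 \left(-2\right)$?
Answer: $\frac{\sqrt{562046149522}}{66638} \approx 11.25$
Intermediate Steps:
$j{\left(T \right)} = -2$
$f = 42$
$X = \frac{5635523}{66638}$ ($X = \frac{13160}{156} + \frac{3233}{15378} = 13160 \cdot \frac{1}{156} + 3233 \cdot \frac{1}{15378} = \frac{3290}{39} + \frac{3233}{15378} = \frac{5635523}{66638} \approx 84.569$)
$\sqrt{f + X} = \sqrt{42 + \frac{5635523}{66638}} = \sqrt{\frac{8434319}{66638}} = \frac{\sqrt{562046149522}}{66638}$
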